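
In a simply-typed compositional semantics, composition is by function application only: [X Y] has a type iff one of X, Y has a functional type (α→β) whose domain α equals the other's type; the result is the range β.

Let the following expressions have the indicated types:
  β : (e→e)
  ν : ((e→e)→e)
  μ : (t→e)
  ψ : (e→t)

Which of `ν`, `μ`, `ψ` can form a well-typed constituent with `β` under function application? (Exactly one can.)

ν

ν — combines: ν : ((e→e)→e) takes β : (e→e) as argument, giving e.
μ : (t→e) — β needs e; μ needs t; neither fits.
ψ : (e→t) — β needs e; ψ needs e; neither fits.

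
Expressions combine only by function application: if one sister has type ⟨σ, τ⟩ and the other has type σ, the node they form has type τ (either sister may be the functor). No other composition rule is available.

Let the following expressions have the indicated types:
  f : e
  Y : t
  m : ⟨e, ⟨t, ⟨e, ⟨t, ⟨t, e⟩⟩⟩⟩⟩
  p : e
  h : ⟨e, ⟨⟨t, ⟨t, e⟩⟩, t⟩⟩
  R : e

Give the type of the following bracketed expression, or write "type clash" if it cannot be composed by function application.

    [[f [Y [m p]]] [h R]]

[m p]: functor m : ⟨e, ⟨t, ⟨e, ⟨t, ⟨t, e⟩⟩⟩⟩⟩, argument p : e; result ⟨t, ⟨e, ⟨t, ⟨t, e⟩⟩⟩⟩.
[Y [m p]]: functor [m p] : ⟨t, ⟨e, ⟨t, ⟨t, e⟩⟩⟩⟩, argument Y : t; result ⟨e, ⟨t, ⟨t, e⟩⟩⟩.
[f [Y [m p]]]: functor [Y [m p]] : ⟨e, ⟨t, ⟨t, e⟩⟩⟩, argument f : e; result ⟨t, ⟨t, e⟩⟩.
[h R]: functor h : ⟨e, ⟨⟨t, ⟨t, e⟩⟩, t⟩⟩, argument R : e; result ⟨⟨t, ⟨t, e⟩⟩, t⟩.
[[f [Y [m p]]] [h R]]: functor [h R] : ⟨⟨t, ⟨t, e⟩⟩, t⟩, argument [f [Y [m p]]] : ⟨t, ⟨t, e⟩⟩; result t.

t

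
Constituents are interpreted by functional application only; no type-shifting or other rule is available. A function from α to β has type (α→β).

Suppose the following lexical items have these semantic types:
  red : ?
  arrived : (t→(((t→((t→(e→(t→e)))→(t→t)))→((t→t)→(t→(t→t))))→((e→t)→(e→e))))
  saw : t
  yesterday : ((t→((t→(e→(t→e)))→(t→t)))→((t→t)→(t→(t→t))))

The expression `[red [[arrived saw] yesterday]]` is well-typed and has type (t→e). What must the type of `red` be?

(((e→t)→(e→e))→(t→e))

[red [[arrived saw] yesterday]] must have type (t→e). The sister [[arrived saw] yesterday] has type ((e→t)→(e→e)); that is not a function onto (t→e), so red must be the functor, of type (((e→t)→(e→e))→(t→e)).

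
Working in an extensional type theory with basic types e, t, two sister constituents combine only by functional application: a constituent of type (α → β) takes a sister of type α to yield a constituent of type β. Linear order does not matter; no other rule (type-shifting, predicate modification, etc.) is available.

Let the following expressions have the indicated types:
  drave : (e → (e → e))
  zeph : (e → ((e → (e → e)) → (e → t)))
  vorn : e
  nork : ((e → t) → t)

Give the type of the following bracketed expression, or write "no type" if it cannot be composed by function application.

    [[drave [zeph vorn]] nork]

t

[zeph vorn]: (e → ((e → (e → e)) → (e → t))) applied to e yields ((e → (e → e)) → (e → t)).
[drave [zeph vorn]]: ((e → (e → e)) → (e → t)) applied to (e → (e → e)) yields (e → t).
[[drave [zeph vorn]] nork]: ((e → t) → t) applied to (e → t) yields t.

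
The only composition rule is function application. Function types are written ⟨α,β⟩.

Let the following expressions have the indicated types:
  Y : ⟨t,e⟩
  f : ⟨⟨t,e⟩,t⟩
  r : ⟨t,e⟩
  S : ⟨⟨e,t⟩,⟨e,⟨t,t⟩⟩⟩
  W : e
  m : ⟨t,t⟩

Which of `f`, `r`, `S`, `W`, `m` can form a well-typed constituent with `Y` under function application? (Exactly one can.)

f — combines: f : ⟨⟨t,e⟩,t⟩ takes Y : ⟨t,e⟩ as argument, giving t.
r : ⟨t,e⟩ — no; Y wants t, and r wants t.
S : ⟨⟨e,t⟩,⟨e,⟨t,t⟩⟩⟩ — no; Y wants t, and S wants ⟨e,t⟩.
W : e — no; Y wants t, and W wants nothing (atomic).
m : ⟨t,t⟩ — no; Y wants t, and m wants t.

f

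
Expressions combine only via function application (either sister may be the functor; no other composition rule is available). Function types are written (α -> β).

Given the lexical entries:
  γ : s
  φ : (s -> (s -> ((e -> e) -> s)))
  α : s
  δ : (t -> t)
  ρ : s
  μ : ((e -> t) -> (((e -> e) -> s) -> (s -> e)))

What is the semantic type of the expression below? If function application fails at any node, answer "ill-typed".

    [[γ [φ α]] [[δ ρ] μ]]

At [φ α], φ : (s -> (s -> ((e -> e) -> s))) takes α : s, giving (s -> ((e -> e) -> s)).
At [γ [φ α]], [φ α] : (s -> ((e -> e) -> s)) takes γ : s, giving ((e -> e) -> s).
[δ ρ]: (t -> t) and s cannot combine by function application — type clash.

ill-typed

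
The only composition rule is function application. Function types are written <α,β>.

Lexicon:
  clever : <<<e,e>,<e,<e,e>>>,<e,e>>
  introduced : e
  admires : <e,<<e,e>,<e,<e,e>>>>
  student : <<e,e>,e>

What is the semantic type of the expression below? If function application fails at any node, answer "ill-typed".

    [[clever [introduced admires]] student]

At [introduced admires], admires : <e,<<e,e>,<e,<e,e>>>> takes introduced : e, giving <<e,e>,<e,<e,e>>>.
At [clever [introduced admires]], clever : <<<e,e>,<e,<e,e>>>,<e,e>> takes [introduced admires] : <<e,e>,<e,<e,e>>>, giving <e,e>.
At [[clever [introduced admires]] student], student : <<e,e>,e> takes [clever [introduced admires]] : <e,e>, giving e.

e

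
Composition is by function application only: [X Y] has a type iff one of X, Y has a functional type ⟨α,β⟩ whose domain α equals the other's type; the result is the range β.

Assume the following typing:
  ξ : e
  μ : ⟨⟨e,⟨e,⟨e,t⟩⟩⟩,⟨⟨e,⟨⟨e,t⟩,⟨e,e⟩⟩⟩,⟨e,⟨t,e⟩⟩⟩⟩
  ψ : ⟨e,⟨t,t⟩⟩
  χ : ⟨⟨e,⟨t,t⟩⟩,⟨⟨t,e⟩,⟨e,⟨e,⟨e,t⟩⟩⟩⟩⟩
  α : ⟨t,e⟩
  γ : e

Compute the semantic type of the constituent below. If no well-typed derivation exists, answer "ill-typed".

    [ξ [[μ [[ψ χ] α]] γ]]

ill-typed

[ψ χ]: functor χ : ⟨⟨e,⟨t,t⟩⟩,⟨⟨t,e⟩,⟨e,⟨e,⟨e,t⟩⟩⟩⟩⟩, argument ψ : ⟨e,⟨t,t⟩⟩; result ⟨⟨t,e⟩,⟨e,⟨e,⟨e,t⟩⟩⟩⟩.
[[ψ χ] α]: functor [ψ χ] : ⟨⟨t,e⟩,⟨e,⟨e,⟨e,t⟩⟩⟩⟩, argument α : ⟨t,e⟩; result ⟨e,⟨e,⟨e,t⟩⟩⟩.
[μ [[ψ χ] α]]: functor μ : ⟨⟨e,⟨e,⟨e,t⟩⟩⟩,⟨⟨e,⟨⟨e,t⟩,⟨e,e⟩⟩⟩,⟨e,⟨t,e⟩⟩⟩⟩, argument [[ψ χ] α] : ⟨e,⟨e,⟨e,t⟩⟩⟩; result ⟨⟨e,⟨⟨e,t⟩,⟨e,e⟩⟩⟩,⟨e,⟨t,e⟩⟩⟩.
At [[μ [[ψ χ] α]] γ]: neither ⟨⟨e,⟨⟨e,t⟩,⟨e,e⟩⟩⟩,⟨e,⟨t,e⟩⟩⟩ nor e can take the other as argument; the node is ill-typed.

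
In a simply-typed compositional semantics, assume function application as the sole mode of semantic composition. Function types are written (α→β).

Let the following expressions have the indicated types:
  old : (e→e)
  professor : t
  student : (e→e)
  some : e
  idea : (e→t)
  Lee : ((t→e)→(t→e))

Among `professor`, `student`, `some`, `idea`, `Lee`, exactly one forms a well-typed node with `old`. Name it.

some

professor : t — neither side's domain matches the other.
student : (e→e) — neither side's domain matches the other.
some — combines: old : (e→e) takes some : e as argument, giving e.
idea : (e→t) — neither side's domain matches the other.
Lee : ((t→e)→(t→e)) — neither side's domain matches the other.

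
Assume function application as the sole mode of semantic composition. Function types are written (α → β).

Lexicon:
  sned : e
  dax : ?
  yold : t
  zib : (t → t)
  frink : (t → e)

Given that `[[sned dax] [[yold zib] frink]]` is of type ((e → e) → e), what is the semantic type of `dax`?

(e → (e → ((e → e) → e)))

[[sned dax] [[yold zib] frink]] must have type ((e → e) → e). The sister [[yold zib] frink] has type e; that is not a function onto ((e → e) → e), so [sned dax] must be the functor, of type (e → ((e → e) → e)).
[sned dax] must have type (e → ((e → e) → e)). The sister sned has type e; that is not a function onto (e → ((e → e) → e)), so dax must be the functor, of type (e → (e → ((e → e) → e))).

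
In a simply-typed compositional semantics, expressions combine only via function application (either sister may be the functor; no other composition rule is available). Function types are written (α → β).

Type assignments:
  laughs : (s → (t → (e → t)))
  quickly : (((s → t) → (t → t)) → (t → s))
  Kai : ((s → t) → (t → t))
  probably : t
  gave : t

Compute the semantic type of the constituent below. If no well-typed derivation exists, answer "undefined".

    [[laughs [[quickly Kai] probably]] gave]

(e → t)

At [quickly Kai], quickly : (((s → t) → (t → t)) → (t → s)) takes Kai : ((s → t) → (t → t)), giving (t → s).
At [[quickly Kai] probably], [quickly Kai] : (t → s) takes probably : t, giving s.
At [laughs [[quickly Kai] probably]], laughs : (s → (t → (e → t))) takes [[quickly Kai] probably] : s, giving (t → (e → t)).
At [[laughs [[quickly Kai] probably]] gave], [laughs [[quickly Kai] probably]] : (t → (e → t)) takes gave : t, giving (e → t).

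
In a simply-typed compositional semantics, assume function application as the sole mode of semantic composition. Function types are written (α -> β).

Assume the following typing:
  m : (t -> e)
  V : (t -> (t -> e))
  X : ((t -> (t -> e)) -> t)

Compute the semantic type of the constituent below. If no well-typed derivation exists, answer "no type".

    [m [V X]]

e

[V X]: functor X : ((t -> (t -> e)) -> t), argument V : (t -> (t -> e)); result t.
[m [V X]]: functor m : (t -> e), argument [V X] : t; result e.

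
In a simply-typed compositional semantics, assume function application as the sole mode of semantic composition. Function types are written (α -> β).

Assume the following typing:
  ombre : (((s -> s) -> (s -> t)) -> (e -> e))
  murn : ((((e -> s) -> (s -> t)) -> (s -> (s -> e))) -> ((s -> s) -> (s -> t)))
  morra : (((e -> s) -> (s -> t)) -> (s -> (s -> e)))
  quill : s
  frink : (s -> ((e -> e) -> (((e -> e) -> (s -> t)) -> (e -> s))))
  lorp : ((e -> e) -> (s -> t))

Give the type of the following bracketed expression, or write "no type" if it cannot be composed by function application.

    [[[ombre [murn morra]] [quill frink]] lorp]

[murn morra]: ((((e -> s) -> (s -> t)) -> (s -> (s -> e))) -> ((s -> s) -> (s -> t))) applied to (((e -> s) -> (s -> t)) -> (s -> (s -> e))) yields ((s -> s) -> (s -> t)).
[ombre [murn morra]]: (((s -> s) -> (s -> t)) -> (e -> e)) applied to ((s -> s) -> (s -> t)) yields (e -> e).
[quill frink]: (s -> ((e -> e) -> (((e -> e) -> (s -> t)) -> (e -> s)))) applied to s yields ((e -> e) -> (((e -> e) -> (s -> t)) -> (e -> s))).
[[ombre [murn morra]] [quill frink]]: ((e -> e) -> (((e -> e) -> (s -> t)) -> (e -> s))) applied to (e -> e) yields (((e -> e) -> (s -> t)) -> (e -> s)).
[[[ombre [murn morra]] [quill frink]] lorp]: (((e -> e) -> (s -> t)) -> (e -> s)) applied to ((e -> e) -> (s -> t)) yields (e -> s).

(e -> s)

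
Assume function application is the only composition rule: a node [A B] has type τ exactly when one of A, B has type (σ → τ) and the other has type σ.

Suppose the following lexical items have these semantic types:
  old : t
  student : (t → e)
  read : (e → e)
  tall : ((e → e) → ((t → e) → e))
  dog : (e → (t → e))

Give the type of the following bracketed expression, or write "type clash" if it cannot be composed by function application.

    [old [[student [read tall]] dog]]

e

[read tall]: functor tall : ((e → e) → ((t → e) → e)), argument read : (e → e); result ((t → e) → e).
[student [read tall]]: functor [read tall] : ((t → e) → e), argument student : (t → e); result e.
[[student [read tall]] dog]: functor dog : (e → (t → e)), argument [student [read tall]] : e; result (t → e).
[old [[student [read tall]] dog]]: functor [[student [read tall]] dog] : (t → e), argument old : t; result e.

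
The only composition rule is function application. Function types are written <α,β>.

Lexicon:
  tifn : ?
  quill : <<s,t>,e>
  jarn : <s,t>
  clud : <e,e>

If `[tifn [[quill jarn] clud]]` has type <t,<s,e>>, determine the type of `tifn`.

For [tifn [[quill jarn] clud]] to have type <t,<s,e>> with [[quill jarn] clud] of type e, tifn must be the function: tifn : <e,<t,<s,e>>>.

<e,<t,<s,e>>>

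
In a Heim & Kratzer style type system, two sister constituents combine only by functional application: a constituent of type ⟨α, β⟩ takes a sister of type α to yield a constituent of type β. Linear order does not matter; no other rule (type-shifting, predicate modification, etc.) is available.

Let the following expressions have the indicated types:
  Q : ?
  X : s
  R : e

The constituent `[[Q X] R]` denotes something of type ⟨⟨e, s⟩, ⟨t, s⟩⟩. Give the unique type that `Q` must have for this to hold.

At [[Q X] R] (required: ⟨⟨e, s⟩, ⟨t, s⟩⟩): R is e, which is not a function with range ⟨⟨e, s⟩, ⟨t, s⟩⟩; hence [Q X] is the functor — type ⟨e, ⟨⟨e, s⟩, ⟨t, s⟩⟩⟩.
At [Q X] (required: ⟨e, ⟨⟨e, s⟩, ⟨t, s⟩⟩⟩): X is s, which is not a function with range ⟨e, ⟨⟨e, s⟩, ⟨t, s⟩⟩⟩; hence Q is the functor — type ⟨s, ⟨e, ⟨⟨e, s⟩, ⟨t, s⟩⟩⟩⟩.

⟨s, ⟨e, ⟨⟨e, s⟩, ⟨t, s⟩⟩⟩⟩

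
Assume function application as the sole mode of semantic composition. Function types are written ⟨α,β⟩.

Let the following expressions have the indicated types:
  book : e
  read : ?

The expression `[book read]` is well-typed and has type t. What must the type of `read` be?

⟨e,t⟩

For [book read] to have type t with book of type e, read must be the function: read : ⟨e,t⟩.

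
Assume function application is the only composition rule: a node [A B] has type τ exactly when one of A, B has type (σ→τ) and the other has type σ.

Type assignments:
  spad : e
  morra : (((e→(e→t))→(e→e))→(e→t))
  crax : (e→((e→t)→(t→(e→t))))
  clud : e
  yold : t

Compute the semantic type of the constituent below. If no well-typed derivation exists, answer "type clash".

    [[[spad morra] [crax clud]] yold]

type clash

[spad morra]: e and (((e→(e→t))→(e→e))→(e→t)) cannot combine by function application — type clash.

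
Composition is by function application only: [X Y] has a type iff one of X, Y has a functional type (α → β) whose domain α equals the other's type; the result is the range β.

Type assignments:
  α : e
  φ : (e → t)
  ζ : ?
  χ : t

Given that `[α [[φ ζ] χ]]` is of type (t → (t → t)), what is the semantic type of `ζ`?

[α [[φ ζ] χ]] must have type (t → (t → t)). The sister α has type e; that is not a function onto (t → (t → t)), so [[φ ζ] χ] must be the functor, of type (e → (t → (t → t))).
[[φ ζ] χ] must have type (e → (t → (t → t))). The sister χ has type t; that is not a function onto (e → (t → (t → t))), so [φ ζ] must be the functor, of type (t → (e → (t → (t → t)))).
[φ ζ] must have type (t → (e → (t → (t → t)))). The sister φ has type (e → t); that is not a function onto (t → (e → (t → (t → t)))), so ζ must be the functor, of type ((e → t) → (t → (e → (t → (t → t))))).

((e → t) → (t → (e → (t → (t → t)))))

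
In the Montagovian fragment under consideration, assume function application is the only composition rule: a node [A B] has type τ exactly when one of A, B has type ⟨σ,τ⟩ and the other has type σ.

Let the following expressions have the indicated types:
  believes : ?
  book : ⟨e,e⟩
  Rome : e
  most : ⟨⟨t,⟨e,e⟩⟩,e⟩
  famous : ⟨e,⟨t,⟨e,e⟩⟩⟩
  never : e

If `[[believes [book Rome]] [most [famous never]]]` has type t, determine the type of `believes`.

[[believes [book Rome]] [most [famous never]]] is required to be t. [most [famous never]] : e cannot yield t as functor, so [believes [book Rome]] : ⟨e,t⟩.
[believes [book Rome]] is required to be ⟨e,t⟩. [book Rome] : e cannot yield ⟨e,t⟩ as functor, so believes : ⟨e,⟨e,t⟩⟩.

⟨e,⟨e,t⟩⟩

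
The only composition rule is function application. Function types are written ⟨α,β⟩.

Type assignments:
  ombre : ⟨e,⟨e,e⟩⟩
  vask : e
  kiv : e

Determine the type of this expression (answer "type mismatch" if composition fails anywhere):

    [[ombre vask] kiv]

e

[ombre vask]: functor ombre : ⟨e,⟨e,e⟩⟩, argument vask : e; result ⟨e,e⟩.
[[ombre vask] kiv]: functor [ombre vask] : ⟨e,e⟩, argument kiv : e; result e.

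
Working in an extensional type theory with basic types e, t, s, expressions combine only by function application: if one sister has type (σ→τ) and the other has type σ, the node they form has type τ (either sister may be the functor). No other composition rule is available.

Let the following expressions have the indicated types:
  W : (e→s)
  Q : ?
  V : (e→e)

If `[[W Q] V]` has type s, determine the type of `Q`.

[[W Q] V] is required to be s. V : (e→e) cannot yield s as functor, so [W Q] : ((e→e)→s).
[W Q] is required to be ((e→e)→s). W : (e→s) cannot yield ((e→e)→s) as functor, so Q : ((e→s)→((e→e)→s)).

((e→s)→((e→e)→s))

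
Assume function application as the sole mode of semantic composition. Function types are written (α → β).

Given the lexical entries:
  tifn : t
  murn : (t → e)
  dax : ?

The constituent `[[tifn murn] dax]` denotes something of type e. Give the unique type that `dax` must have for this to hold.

[[tifn murn] dax] must have type e. The sister [tifn murn] has type e; that is not a function onto e, so dax must be the functor, of type (e → e).

(e → e)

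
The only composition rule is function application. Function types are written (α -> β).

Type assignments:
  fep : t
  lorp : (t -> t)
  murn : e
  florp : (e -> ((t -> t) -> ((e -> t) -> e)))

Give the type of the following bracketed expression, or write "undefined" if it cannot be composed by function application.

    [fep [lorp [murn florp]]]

[murn florp]: (e -> ((t -> t) -> ((e -> t) -> e))) applied to e yields ((t -> t) -> ((e -> t) -> e)).
[lorp [murn florp]]: ((t -> t) -> ((e -> t) -> e)) applied to (t -> t) yields ((e -> t) -> e).
[fep [lorp [murn florp]]]: t and ((e -> t) -> e) cannot combine by function application — type clash.

undefined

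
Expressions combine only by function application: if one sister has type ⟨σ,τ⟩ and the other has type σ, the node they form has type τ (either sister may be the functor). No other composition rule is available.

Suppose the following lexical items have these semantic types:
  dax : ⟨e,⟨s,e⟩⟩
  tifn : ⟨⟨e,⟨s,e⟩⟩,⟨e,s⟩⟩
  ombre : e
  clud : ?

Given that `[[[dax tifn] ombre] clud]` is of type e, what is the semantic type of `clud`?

[[[dax tifn] ombre] clud] is required to be e. [[dax tifn] ombre] : s cannot yield e as functor, so clud : ⟨s,e⟩.

⟨s,e⟩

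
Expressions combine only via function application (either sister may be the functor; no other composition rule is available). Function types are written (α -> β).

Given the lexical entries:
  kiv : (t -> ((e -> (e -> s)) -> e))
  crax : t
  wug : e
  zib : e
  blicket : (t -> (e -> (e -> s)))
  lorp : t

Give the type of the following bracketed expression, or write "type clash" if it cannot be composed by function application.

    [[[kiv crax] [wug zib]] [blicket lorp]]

[kiv crax]: functor kiv : (t -> ((e -> (e -> s)) -> e)), argument crax : t; result ((e -> (e -> s)) -> e).
[wug zib]: e with e — neither is a function whose domain matches the other; composition fails here.

type clash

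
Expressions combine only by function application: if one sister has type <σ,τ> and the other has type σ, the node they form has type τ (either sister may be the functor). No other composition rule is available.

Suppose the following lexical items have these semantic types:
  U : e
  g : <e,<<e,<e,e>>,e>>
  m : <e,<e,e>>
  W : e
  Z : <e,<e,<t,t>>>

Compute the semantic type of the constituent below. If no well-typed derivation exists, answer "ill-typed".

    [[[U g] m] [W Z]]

<t,t>

[U g]: g is <e,<<e,<e,e>>,e>>, U is e; result <<e,<e,e>>,e>.
[[U g] m]: [U g] is <<e,<e,e>>,e>, m is <e,<e,e>>; result e.
[W Z]: Z is <e,<e,<t,t>>>, W is e; result <e,<t,t>>.
[[[U g] m] [W Z]]: [W Z] is <e,<t,t>>, [[U g] m] is e; result <t,t>.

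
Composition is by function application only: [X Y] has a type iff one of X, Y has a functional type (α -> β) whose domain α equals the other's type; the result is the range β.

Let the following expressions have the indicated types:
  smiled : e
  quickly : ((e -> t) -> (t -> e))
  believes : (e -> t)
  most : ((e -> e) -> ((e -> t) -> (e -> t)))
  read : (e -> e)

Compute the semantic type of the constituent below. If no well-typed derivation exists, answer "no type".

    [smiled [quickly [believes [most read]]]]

[most read]: ((e -> e) -> ((e -> t) -> (e -> t))) applied to (e -> e) yields ((e -> t) -> (e -> t)).
[believes [most read]]: ((e -> t) -> (e -> t)) applied to (e -> t) yields (e -> t).
[quickly [believes [most read]]]: ((e -> t) -> (t -> e)) applied to (e -> t) yields (t -> e).
At [smiled [quickly [believes [most read]]]]: neither e nor (t -> e) can take the other as argument; the node is ill-typed.

no type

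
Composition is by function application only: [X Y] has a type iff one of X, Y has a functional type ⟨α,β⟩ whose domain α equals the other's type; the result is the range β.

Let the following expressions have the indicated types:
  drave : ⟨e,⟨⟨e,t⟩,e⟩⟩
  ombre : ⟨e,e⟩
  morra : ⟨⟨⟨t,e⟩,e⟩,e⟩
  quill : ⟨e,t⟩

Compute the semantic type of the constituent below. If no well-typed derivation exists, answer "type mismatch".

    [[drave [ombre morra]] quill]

[ombre morra]: ⟨e,e⟩ with ⟨⟨⟨t,e⟩,e⟩,e⟩ — neither is a function whose domain matches the other; composition fails here.

type mismatch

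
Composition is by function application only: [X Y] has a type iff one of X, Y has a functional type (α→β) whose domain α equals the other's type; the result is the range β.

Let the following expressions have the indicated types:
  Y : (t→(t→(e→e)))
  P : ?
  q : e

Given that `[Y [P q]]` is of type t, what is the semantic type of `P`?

At [Y [P q]] (required: t): Y is (t→(t→(e→e))), which is not a function with range t; hence [P q] is the functor — type ((t→(t→(e→e)))→t).
At [P q] (required: ((t→(t→(e→e)))→t)): q is e, which is not a function with range ((t→(t→(e→e)))→t); hence P is the functor — type (e→((t→(t→(e→e)))→t)).

(e→((t→(t→(e→e)))→t))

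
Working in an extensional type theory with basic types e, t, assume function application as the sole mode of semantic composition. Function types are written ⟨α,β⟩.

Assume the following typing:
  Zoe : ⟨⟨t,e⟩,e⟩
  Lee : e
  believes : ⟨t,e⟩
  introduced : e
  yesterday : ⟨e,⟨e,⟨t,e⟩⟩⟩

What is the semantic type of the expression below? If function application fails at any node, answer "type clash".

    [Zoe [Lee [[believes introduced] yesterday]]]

[believes introduced]: ⟨t,e⟩ and e cannot combine by function application — type clash.

type clash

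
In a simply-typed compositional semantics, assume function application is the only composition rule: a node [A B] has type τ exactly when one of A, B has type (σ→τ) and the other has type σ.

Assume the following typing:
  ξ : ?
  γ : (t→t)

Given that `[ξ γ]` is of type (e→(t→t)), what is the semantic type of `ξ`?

((t→t)→(e→(t→t)))

[ξ γ] must have type (e→(t→t)). The sister γ has type (t→t); that is not a function onto (e→(t→t)), so ξ must be the functor, of type ((t→t)→(e→(t→t))).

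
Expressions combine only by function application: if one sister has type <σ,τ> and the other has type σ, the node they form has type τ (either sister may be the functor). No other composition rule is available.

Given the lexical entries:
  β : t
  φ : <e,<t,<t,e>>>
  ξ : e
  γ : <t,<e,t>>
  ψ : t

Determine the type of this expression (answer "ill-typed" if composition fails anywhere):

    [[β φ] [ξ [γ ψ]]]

[β φ]: t with <e,<t,<t,e>>> — neither is a function whose domain matches the other; composition fails here.

ill-typed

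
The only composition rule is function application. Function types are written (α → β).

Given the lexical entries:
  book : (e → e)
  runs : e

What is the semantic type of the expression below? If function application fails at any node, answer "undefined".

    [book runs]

[book runs]: (e → e) applied to e yields e.

e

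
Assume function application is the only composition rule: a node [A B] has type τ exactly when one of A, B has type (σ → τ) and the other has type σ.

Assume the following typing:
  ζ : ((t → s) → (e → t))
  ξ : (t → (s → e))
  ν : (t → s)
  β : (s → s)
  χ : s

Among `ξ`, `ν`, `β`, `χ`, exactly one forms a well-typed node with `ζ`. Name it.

ν

ξ : (t → (s → e)) — no; ζ wants (t → s), and ξ wants t.
ν — combines: ζ : ((t → s) → (e → t)) takes ν : (t → s) as argument, giving (e → t).
β : (s → s) — no; ζ wants (t → s), and β wants s.
χ : s — no; ζ wants (t → s), and χ wants nothing (atomic).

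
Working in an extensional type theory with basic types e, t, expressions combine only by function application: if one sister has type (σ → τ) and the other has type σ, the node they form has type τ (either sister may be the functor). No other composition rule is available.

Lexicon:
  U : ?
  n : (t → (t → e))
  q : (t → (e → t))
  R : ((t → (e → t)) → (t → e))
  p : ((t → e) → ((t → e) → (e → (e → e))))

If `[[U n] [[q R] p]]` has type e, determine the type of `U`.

((t → (t → e)) → (((t → e) → (e → (e → e))) → e))

For [[U n] [[q R] p]] to have type e with [[q R] p] of type ((t → e) → (e → (e → e))), [U n] must be the function: [U n] : (((t → e) → (e → (e → e))) → e).
For [U n] to have type (((t → e) → (e → (e → e))) → e) with n of type (t → (t → e)), U must be the function: U : ((t → (t → e)) → (((t → e) → (e → (e → e))) → e)).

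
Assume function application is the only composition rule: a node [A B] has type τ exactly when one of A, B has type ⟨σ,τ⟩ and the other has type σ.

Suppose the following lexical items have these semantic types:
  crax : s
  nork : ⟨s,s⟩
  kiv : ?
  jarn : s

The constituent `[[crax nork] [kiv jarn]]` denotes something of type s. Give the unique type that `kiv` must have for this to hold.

[[crax nork] [kiv jarn]] must have type s. The sister [crax nork] has type s; that is not a function onto s, so [kiv jarn] must be the functor, of type ⟨s,s⟩.
[kiv jarn] must have type ⟨s,s⟩. The sister jarn has type s; that is not a function onto ⟨s,s⟩, so kiv must be the functor, of type ⟨s,⟨s,s⟩⟩.

⟨s,⟨s,s⟩⟩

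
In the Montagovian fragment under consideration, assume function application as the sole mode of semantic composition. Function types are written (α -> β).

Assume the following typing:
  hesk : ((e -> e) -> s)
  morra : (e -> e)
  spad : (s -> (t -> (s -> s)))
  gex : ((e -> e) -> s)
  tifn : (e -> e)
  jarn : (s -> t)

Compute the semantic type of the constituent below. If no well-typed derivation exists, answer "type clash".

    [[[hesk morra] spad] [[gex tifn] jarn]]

[hesk morra]: functor hesk : ((e -> e) -> s), argument morra : (e -> e); result s.
[[hesk morra] spad]: functor spad : (s -> (t -> (s -> s))), argument [hesk morra] : s; result (t -> (s -> s)).
[gex tifn]: functor gex : ((e -> e) -> s), argument tifn : (e -> e); result s.
[[gex tifn] jarn]: functor jarn : (s -> t), argument [gex tifn] : s; result t.
[[[hesk morra] spad] [[gex tifn] jarn]]: functor [[hesk morra] spad] : (t -> (s -> s)), argument [[gex tifn] jarn] : t; result (s -> s).

(s -> s)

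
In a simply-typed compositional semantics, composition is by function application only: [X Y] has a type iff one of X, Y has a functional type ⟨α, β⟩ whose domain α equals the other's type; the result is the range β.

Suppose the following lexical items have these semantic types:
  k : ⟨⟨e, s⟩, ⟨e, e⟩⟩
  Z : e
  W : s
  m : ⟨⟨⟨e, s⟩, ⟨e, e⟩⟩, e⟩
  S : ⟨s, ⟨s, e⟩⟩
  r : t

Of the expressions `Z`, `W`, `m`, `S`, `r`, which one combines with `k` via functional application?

m

Z : e — does not combine with k.
W : s — does not combine with k.
m — combines: m : ⟨⟨⟨e, s⟩, ⟨e, e⟩⟩, e⟩ takes k : ⟨⟨e, s⟩, ⟨e, e⟩⟩ as argument, giving e.
S : ⟨s, ⟨s, e⟩⟩ — does not combine with k.
r : t — does not combine with k.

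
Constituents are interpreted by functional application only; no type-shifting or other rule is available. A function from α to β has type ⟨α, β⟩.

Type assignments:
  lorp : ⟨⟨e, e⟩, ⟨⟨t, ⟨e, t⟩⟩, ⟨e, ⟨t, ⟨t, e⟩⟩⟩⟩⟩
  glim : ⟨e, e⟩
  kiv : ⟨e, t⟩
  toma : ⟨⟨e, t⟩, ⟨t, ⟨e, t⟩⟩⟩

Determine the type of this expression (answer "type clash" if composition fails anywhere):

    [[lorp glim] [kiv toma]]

⟨e, ⟨t, ⟨t, e⟩⟩⟩

[lorp glim]: ⟨⟨e, e⟩, ⟨⟨t, ⟨e, t⟩⟩, ⟨e, ⟨t, ⟨t, e⟩⟩⟩⟩⟩ applied to ⟨e, e⟩ yields ⟨⟨t, ⟨e, t⟩⟩, ⟨e, ⟨t, ⟨t, e⟩⟩⟩⟩.
[kiv toma]: ⟨⟨e, t⟩, ⟨t, ⟨e, t⟩⟩⟩ applied to ⟨e, t⟩ yields ⟨t, ⟨e, t⟩⟩.
[[lorp glim] [kiv toma]]: ⟨⟨t, ⟨e, t⟩⟩, ⟨e, ⟨t, ⟨t, e⟩⟩⟩⟩ applied to ⟨t, ⟨e, t⟩⟩ yields ⟨e, ⟨t, ⟨t, e⟩⟩⟩.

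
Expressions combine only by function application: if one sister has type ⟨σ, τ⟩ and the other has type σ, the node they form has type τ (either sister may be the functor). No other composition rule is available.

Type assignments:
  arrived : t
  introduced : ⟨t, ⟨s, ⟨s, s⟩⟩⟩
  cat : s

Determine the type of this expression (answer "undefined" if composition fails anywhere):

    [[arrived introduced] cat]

[arrived introduced]: introduced is ⟨t, ⟨s, ⟨s, s⟩⟩⟩, arrived is t; result ⟨s, ⟨s, s⟩⟩.
[[arrived introduced] cat]: [arrived introduced] is ⟨s, ⟨s, s⟩⟩, cat is s; result ⟨s, s⟩.

⟨s, s⟩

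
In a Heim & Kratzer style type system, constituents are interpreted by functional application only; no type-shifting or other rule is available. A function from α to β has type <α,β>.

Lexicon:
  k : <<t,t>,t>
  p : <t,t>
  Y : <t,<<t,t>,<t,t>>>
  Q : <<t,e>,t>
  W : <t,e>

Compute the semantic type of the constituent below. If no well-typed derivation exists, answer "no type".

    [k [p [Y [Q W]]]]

t

[Q W]: <<t,e>,t> applied to <t,e> yields t.
[Y [Q W]]: <t,<<t,t>,<t,t>>> applied to t yields <<t,t>,<t,t>>.
[p [Y [Q W]]]: <<t,t>,<t,t>> applied to <t,t> yields <t,t>.
[k [p [Y [Q W]]]]: <<t,t>,t> applied to <t,t> yields t.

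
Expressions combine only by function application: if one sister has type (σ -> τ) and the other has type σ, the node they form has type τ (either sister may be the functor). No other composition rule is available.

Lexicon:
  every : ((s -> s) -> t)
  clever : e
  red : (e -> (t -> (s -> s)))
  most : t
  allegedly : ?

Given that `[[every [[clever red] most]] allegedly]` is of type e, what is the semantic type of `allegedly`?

(t -> e)

At [[every [[clever red] most]] allegedly] (required: e): [every [[clever red] most]] is t, which is not a function with range e; hence allegedly is the functor — type (t -> e).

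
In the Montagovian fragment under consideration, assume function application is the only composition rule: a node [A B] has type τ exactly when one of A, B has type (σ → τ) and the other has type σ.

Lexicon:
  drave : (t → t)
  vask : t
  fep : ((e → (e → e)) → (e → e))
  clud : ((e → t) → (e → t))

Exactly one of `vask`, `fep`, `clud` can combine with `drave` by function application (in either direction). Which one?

vask

vask — combines: drave : (t → t) takes vask : t as argument, giving t.
fep : ((e → (e → e)) → (e → e)) — neither side's domain matches the other.
clud : ((e → t) → (e → t)) — neither side's domain matches the other.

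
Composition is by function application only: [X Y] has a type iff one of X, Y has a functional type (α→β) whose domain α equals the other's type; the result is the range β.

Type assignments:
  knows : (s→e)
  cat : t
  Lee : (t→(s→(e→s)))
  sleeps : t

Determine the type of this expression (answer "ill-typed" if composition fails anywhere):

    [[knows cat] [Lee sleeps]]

ill-typed

[knows cat]: (s→e) and t cannot combine by function application — type clash.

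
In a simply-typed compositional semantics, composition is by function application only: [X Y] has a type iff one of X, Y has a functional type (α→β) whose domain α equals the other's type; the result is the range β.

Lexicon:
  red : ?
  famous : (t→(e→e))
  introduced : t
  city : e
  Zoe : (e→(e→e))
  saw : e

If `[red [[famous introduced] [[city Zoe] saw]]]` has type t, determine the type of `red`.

(e→t)

[red [[famous introduced] [[city Zoe] saw]]] is required to be t. [[famous introduced] [[city Zoe] saw]] : e cannot yield t as functor, so red : (e→t).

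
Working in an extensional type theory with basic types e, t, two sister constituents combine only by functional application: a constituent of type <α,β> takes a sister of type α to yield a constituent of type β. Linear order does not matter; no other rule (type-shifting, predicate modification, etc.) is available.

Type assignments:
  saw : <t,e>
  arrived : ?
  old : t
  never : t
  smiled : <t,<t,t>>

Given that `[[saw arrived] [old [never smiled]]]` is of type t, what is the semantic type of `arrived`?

[[saw arrived] [old [never smiled]]] is required to be t. [old [never smiled]] : t cannot yield t as functor, so [saw arrived] : <t,t>.
[saw arrived] is required to be <t,t>. saw : <t,e> cannot yield <t,t> as functor, so arrived : <<t,e>,<t,t>>.

<<t,e>,<t,t>>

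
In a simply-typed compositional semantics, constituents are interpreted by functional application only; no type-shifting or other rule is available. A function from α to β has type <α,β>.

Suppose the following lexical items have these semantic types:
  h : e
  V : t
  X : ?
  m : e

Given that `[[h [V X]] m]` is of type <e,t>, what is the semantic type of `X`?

<t,<e,<e,<e,t>>>>

At [[h [V X]] m] (required: <e,t>): m is e, which is not a function with range <e,t>; hence [h [V X]] is the functor — type <e,<e,t>>.
At [h [V X]] (required: <e,<e,t>>): h is e, which is not a function with range <e,<e,t>>; hence [V X] is the functor — type <e,<e,<e,t>>>.
At [V X] (required: <e,<e,<e,t>>>): V is t, which is not a function with range <e,<e,<e,t>>>; hence X is the functor — type <t,<e,<e,<e,t>>>>.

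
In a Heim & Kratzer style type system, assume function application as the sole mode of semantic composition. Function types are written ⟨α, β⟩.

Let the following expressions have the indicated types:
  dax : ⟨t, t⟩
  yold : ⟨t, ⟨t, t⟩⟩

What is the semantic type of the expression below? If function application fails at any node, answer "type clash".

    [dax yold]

At [dax yold]: neither ⟨t, t⟩ nor ⟨t, ⟨t, t⟩⟩ can take the other as argument; the node is ill-typed.

type clash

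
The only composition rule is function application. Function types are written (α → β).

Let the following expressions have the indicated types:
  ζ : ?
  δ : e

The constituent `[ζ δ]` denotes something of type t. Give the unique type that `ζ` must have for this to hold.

At [ζ δ] (required: t): δ is e, which is not a function with range t; hence ζ is the functor — type (e → t).

(e → t)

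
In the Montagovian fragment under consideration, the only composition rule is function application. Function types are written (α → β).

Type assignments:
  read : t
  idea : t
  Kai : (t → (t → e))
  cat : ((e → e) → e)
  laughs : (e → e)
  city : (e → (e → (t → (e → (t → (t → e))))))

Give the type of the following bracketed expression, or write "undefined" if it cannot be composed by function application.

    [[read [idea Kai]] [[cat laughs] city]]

[idea Kai]: (t → (t → e)) applied to t yields (t → e).
[read [idea Kai]]: (t → e) applied to t yields e.
[cat laughs]: ((e → e) → e) applied to (e → e) yields e.
[[cat laughs] city]: (e → (e → (t → (e → (t → (t → e)))))) applied to e yields (e → (t → (e → (t → (t → e))))).
[[read [idea Kai]] [[cat laughs] city]]: (e → (t → (e → (t → (t → e))))) applied to e yields (t → (e → (t → (t → e)))).

(t → (e → (t → (t → e))))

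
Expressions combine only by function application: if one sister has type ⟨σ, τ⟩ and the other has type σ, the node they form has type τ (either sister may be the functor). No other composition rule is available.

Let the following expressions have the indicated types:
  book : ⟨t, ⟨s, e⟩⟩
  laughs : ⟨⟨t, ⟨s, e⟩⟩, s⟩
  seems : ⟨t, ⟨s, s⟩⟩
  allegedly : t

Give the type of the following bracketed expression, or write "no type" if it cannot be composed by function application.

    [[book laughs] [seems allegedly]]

At [book laughs], laughs : ⟨⟨t, ⟨s, e⟩⟩, s⟩ takes book : ⟨t, ⟨s, e⟩⟩, giving s.
At [seems allegedly], seems : ⟨t, ⟨s, s⟩⟩ takes allegedly : t, giving ⟨s, s⟩.
At [[book laughs] [seems allegedly]], [seems allegedly] : ⟨s, s⟩ takes [book laughs] : s, giving s.

s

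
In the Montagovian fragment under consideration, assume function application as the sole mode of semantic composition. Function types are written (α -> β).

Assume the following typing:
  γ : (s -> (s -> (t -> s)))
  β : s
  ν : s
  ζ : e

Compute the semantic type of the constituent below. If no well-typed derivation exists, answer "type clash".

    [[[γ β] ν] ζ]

[γ β] — γ of type (s -> (s -> (t -> s))) combines with β of type s: type (s -> (t -> s)).
[[γ β] ν] — [γ β] of type (s -> (t -> s)) combines with ν of type s: type (t -> s).
[[[γ β] ν] ζ]: (t -> s) with e — neither is a function whose domain matches the other; composition fails here.

type clash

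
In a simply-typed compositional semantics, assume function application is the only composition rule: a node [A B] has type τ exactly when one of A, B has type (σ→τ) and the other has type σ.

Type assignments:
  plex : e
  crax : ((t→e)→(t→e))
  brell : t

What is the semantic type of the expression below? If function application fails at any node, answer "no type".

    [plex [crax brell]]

no type

At [crax brell]: neither ((t→e)→(t→e)) nor t can take the other as argument; the node is ill-typed.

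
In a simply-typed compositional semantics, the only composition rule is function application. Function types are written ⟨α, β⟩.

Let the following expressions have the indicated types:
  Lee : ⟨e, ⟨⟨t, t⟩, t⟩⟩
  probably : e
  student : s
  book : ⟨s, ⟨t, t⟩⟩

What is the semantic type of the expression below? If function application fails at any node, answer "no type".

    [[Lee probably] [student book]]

t

[Lee probably]: ⟨e, ⟨⟨t, t⟩, t⟩⟩ applied to e yields ⟨⟨t, t⟩, t⟩.
[student book]: ⟨s, ⟨t, t⟩⟩ applied to s yields ⟨t, t⟩.
[[Lee probably] [student book]]: ⟨⟨t, t⟩, t⟩ applied to ⟨t, t⟩ yields t.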